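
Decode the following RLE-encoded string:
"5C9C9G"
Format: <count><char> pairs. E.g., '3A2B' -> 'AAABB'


Expanding each <count><char> pair:
  5C -> 'CCCCC'
  9C -> 'CCCCCCCCC'
  9G -> 'GGGGGGGGG'

Decoded = CCCCCCCCCCCCCCGGGGGGGGG


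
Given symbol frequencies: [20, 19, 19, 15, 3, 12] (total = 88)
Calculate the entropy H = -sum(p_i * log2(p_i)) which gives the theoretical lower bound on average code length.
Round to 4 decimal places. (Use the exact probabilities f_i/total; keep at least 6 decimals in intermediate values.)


Per-symbol terms -p_i * log2(p_i) with p_i = f_i/88:
  p = 20/88 = 0.227273: log2(p) = -2.137504, -p*log2(p) = 0.485796
  p = 19/88 = 0.215909: log2(p) = -2.211504, -p*log2(p) = 0.477484
  p = 19/88 = 0.215909: log2(p) = -2.211504, -p*log2(p) = 0.477484
  p = 15/88 = 0.170455: log2(p) = -2.552541, -p*log2(p) = 0.435092
  p = 3/88 = 0.034091: log2(p) = -4.874469, -p*log2(p) = 0.166175
  p = 12/88 = 0.136364: log2(p) = -2.874469, -p*log2(p) = 0.391973
H = 0.485796 + 0.477484 + 0.477484 + 0.435092 + 0.166175 + 0.391973 = 2.434004

H = 2.434 bits/symbol


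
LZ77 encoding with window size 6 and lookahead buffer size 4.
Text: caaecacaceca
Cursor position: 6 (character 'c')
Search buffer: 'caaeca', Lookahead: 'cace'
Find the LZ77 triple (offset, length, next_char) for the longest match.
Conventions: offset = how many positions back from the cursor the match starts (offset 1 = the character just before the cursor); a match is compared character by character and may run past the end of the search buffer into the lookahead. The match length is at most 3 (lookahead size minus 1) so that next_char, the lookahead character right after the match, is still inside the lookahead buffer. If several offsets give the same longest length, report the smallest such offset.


Try each offset into the search buffer:
  offset=1 (pos 5, char 'a'): match length 0
  offset=2 (pos 4, char 'c'): match length 3
  offset=3 (pos 3, char 'e'): match length 0
  offset=4 (pos 2, char 'a'): match length 0
  offset=5 (pos 1, char 'a'): match length 0
  offset=6 (pos 0, char 'c'): match length 2
Longest match has length 3 at offset 2.
next_char = character at position 6 + 3 = 9 -> 'e'

Best match: offset=2, length=3 (matching 'cac' starting at position 4)
LZ77 triple: (2, 3, 'e')


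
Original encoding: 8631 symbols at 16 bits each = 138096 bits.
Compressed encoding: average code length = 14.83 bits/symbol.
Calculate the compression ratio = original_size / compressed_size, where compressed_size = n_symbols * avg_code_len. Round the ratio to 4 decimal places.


original_size = n_symbols * orig_bits = 8631 * 16 = 138096 bits
compressed_size = n_symbols * avg_code_len = 8631 * 14.83 = 127997.73 bits
ratio = original_size / compressed_size = 138096 / 127997.73 = 1.0789

Compression ratio = 1.0789


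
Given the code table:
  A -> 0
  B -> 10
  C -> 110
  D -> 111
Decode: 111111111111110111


Decoding:
111 -> D
111 -> D
111 -> D
111 -> D
110 -> C
111 -> D


Result: DDDDCD


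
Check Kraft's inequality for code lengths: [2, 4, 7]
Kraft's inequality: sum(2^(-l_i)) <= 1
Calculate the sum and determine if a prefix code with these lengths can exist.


Sum = 2^(-2) + 2^(-4) + 2^(-7)
    = 0.25 + 0.0625 + 0.0078125
    = 41/128 = 0.3203125
Since 0.3203125 <= 1, Kraft's inequality IS satisfied.
A prefix code with these lengths CAN exist.

Kraft sum = 0.3203125. Satisfied.


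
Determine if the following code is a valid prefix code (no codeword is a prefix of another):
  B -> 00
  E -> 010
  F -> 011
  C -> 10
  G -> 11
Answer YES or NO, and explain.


Checking each pair (does one codeword prefix another?):
  B='00' vs E='010': no prefix
  B='00' vs F='011': no prefix
  B='00' vs C='10': no prefix
  B='00' vs G='11': no prefix
  E='010' vs B='00': no prefix
  E='010' vs F='011': no prefix
  E='010' vs C='10': no prefix
  E='010' vs G='11': no prefix
  F='011' vs B='00': no prefix
  F='011' vs E='010': no prefix
  F='011' vs C='10': no prefix
  F='011' vs G='11': no prefix
  C='10' vs B='00': no prefix
  C='10' vs E='010': no prefix
  C='10' vs F='011': no prefix
  C='10' vs G='11': no prefix
  G='11' vs B='00': no prefix
  G='11' vs E='010': no prefix
  G='11' vs F='011': no prefix
  G='11' vs C='10': no prefix
No violation found over all pairs.

YES -- this is a valid prefix code. No codeword is a prefix of any other codeword.


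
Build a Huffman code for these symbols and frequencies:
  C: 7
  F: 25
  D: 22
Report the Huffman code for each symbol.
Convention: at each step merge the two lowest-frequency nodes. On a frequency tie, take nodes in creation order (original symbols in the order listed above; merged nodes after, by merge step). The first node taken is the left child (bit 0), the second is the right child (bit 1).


Huffman tree construction:
Step 1: Merge C(7) + D(22) = 29
Step 2: Merge F(25) + (C+D)(29) = 54
Read each symbol's code off the tree from the root (left child = 0, right child = 1).

Codes:
  C: 10 (length 2)
  F: 0 (length 1)
  D: 11 (length 2)
Average code length: 83/54 = 1.5370 bits/symbol


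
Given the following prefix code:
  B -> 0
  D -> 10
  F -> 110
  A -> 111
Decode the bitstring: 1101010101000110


Decoding step by step:
Bits 110 -> F
Bits 10 -> D
Bits 10 -> D
Bits 10 -> D
Bits 10 -> D
Bits 0 -> B
Bits 0 -> B
Bits 110 -> F


Decoded message: FDDDDBBF


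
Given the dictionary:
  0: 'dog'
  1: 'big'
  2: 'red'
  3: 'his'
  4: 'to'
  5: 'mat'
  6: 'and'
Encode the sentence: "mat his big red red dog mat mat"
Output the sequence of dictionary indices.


Look up each word in the dictionary:
  'mat' -> 5
  'his' -> 3
  'big' -> 1
  'red' -> 2
  'red' -> 2
  'dog' -> 0
  'mat' -> 5
  'mat' -> 5

Encoded: [5, 3, 1, 2, 2, 0, 5, 5]


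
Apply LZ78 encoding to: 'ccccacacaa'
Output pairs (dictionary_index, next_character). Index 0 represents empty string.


LZ78 encoding steps:
Dictionary: {0: ''}
Step 1: w='' (idx 0), next='c' -> output (0, 'c'), add 'c' as idx 1
Step 2: w='c' (idx 1), next='c' -> output (1, 'c'), add 'cc' as idx 2
Step 3: w='c' (idx 1), next='a' -> output (1, 'a'), add 'ca' as idx 3
Step 4: w='ca' (idx 3), next='c' -> output (3, 'c'), add 'cac' as idx 4
Step 5: w='' (idx 0), next='a' -> output (0, 'a'), add 'a' as idx 5
Step 6: w='a' (idx 5), end of input -> output (5, '')


Encoded: [(0, 'c'), (1, 'c'), (1, 'a'), (3, 'c'), (0, 'a'), (5, '')]


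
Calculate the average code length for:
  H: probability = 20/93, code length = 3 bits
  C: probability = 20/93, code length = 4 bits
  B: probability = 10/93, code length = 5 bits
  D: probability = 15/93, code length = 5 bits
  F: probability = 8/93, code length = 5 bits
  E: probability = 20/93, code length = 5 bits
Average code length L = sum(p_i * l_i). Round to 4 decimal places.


Weighted contributions p_i * l_i:
  H: (20/93) * 3 = 60/93
  C: (20/93) * 4 = 80/93
  B: (10/93) * 5 = 50/93
  D: (15/93) * 5 = 75/93
  F: (8/93) * 5 = 40/93
  E: (20/93) * 5 = 100/93
Sum = (60 + 80 + 50 + 75 + 40 + 100)/93 = 405/93

L = 405/93 = 4.3548 bits/symbol


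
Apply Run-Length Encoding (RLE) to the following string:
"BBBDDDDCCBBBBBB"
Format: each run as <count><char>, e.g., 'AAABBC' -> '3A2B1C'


Scanning runs left to right:
  i=0: run of 'B' x 3 -> '3B'
  i=3: run of 'D' x 4 -> '4D'
  i=7: run of 'C' x 2 -> '2C'
  i=9: run of 'B' x 6 -> '6B'

RLE = 3B4D2C6B


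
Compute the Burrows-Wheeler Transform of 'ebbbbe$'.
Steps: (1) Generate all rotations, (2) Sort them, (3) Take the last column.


Rotations (sorted):
  0: $ebbbbe -> last char: e
  1: bbbbe$e -> last char: e
  2: bbbe$eb -> last char: b
  3: bbe$ebb -> last char: b
  4: be$ebbb -> last char: b
  5: e$ebbbb -> last char: b
  6: ebbbbe$ -> last char: $


BWT = eebbbb$


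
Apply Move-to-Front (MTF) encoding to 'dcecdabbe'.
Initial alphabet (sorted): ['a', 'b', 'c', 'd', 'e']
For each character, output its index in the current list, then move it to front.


MTF encoding:
'd': index 3 in ['a', 'b', 'c', 'd', 'e'] -> ['d', 'a', 'b', 'c', 'e']
'c': index 3 in ['d', 'a', 'b', 'c', 'e'] -> ['c', 'd', 'a', 'b', 'e']
'e': index 4 in ['c', 'd', 'a', 'b', 'e'] -> ['e', 'c', 'd', 'a', 'b']
'c': index 1 in ['e', 'c', 'd', 'a', 'b'] -> ['c', 'e', 'd', 'a', 'b']
'd': index 2 in ['c', 'e', 'd', 'a', 'b'] -> ['d', 'c', 'e', 'a', 'b']
'a': index 3 in ['d', 'c', 'e', 'a', 'b'] -> ['a', 'd', 'c', 'e', 'b']
'b': index 4 in ['a', 'd', 'c', 'e', 'b'] -> ['b', 'a', 'd', 'c', 'e']
'b': index 0 in ['b', 'a', 'd', 'c', 'e'] -> ['b', 'a', 'd', 'c', 'e']
'e': index 4 in ['b', 'a', 'd', 'c', 'e'] -> ['e', 'b', 'a', 'd', 'c']


Output: [3, 3, 4, 1, 2, 3, 4, 0, 4]


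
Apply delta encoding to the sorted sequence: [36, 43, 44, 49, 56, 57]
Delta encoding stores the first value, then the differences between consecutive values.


First value: 36
Deltas:
  43 - 36 = 7
  44 - 43 = 1
  49 - 44 = 5
  56 - 49 = 7
  57 - 56 = 1


Delta encoded: [36, 7, 1, 5, 7, 1]


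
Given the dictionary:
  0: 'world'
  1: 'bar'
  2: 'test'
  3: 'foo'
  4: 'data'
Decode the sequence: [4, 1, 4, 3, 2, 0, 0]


Look up each index in the dictionary:
  4 -> 'data'
  1 -> 'bar'
  4 -> 'data'
  3 -> 'foo'
  2 -> 'test'
  0 -> 'world'
  0 -> 'world'

Decoded: "data bar data foo test world world"


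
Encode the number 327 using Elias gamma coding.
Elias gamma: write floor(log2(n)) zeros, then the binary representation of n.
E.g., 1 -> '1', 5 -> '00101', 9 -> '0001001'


num_bits = floor(log2(327)) + 1 = 9
leading_zeros = num_bits - 1 = 8
binary(327) = 101000111

Elias gamma(327) = '00000000' + '101000111' = 00000000101000111 (17 bits)


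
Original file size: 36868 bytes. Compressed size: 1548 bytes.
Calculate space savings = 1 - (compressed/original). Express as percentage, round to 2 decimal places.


ratio = compressed/original = 1548/36868 = 0.041988
savings = 1 - ratio = 1 - 0.041988 = 0.958012
as a percentage: 0.958012 * 100 = 95.8%

Space savings = 1 - 1548/36868 = 95.8%


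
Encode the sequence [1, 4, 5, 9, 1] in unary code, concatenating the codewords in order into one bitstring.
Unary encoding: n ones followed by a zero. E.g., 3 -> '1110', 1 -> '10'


Encode each number as n ones followed by a terminating 0:
  1 -> 10 (2 bits)
  4 -> 11110 (5 bits)
  5 -> 111110 (6 bits)
  9 -> 1111111110 (10 bits)
  1 -> 10 (2 bits)
Total length = 2 + 5 + 6 + 10 + 2 = 25 bits.

Unary([1, 4, 5, 9, 1]) = 1011110111110111111111010 (25 bits)


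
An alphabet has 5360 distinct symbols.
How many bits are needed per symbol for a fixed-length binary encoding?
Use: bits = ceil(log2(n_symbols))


log2(5360) = 12.388
Bracket: 2^12 = 4096 < 5360 <= 2^13 = 8192
So ceil(log2(5360)) = 13

bits = ceil(log2(5360)) = ceil(12.388) = 13 bits


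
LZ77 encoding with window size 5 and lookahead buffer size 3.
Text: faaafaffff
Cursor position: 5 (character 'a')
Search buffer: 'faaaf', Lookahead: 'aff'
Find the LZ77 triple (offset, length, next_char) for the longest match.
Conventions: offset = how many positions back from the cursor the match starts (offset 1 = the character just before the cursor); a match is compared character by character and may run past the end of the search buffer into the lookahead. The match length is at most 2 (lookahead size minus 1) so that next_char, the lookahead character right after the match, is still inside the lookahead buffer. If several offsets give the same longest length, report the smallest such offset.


Try each offset into the search buffer:
  offset=1 (pos 4, char 'f'): match length 0
  offset=2 (pos 3, char 'a'): match length 2
  offset=3 (pos 2, char 'a'): match length 1
  offset=4 (pos 1, char 'a'): match length 1
  offset=5 (pos 0, char 'f'): match length 0
Longest match has length 2 at offset 2.
next_char = character at position 5 + 2 = 7 -> 'f'

Best match: offset=2, length=2 (matching 'af' starting at position 3)
LZ77 triple: (2, 2, 'f')


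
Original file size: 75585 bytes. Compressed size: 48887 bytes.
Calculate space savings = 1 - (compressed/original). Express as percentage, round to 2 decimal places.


ratio = compressed/original = 48887/75585 = 0.646782
savings = 1 - ratio = 1 - 0.646782 = 0.353218
as a percentage: 0.353218 * 100 = 35.32%

Space savings = 1 - 48887/75585 = 35.32%


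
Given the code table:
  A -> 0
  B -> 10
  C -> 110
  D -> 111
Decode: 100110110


Decoding:
10 -> B
0 -> A
110 -> C
110 -> C


Result: BACC


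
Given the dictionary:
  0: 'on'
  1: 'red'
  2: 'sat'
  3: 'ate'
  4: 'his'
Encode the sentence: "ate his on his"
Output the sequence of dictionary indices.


Look up each word in the dictionary:
  'ate' -> 3
  'his' -> 4
  'on' -> 0
  'his' -> 4

Encoded: [3, 4, 0, 4]


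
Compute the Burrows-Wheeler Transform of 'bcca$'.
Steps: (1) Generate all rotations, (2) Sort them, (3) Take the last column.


Rotations (sorted):
  0: $bcca -> last char: a
  1: a$bcc -> last char: c
  2: bcca$ -> last char: $
  3: ca$bc -> last char: c
  4: cca$b -> last char: b


BWT = ac$cb


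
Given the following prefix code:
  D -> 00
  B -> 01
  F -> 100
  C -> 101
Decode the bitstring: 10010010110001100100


Decoding step by step:
Bits 100 -> F
Bits 100 -> F
Bits 101 -> C
Bits 100 -> F
Bits 01 -> B
Bits 100 -> F
Bits 100 -> F


Decoded message: FFCFBFF


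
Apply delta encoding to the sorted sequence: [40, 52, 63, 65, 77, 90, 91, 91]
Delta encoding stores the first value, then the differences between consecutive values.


First value: 40
Deltas:
  52 - 40 = 12
  63 - 52 = 11
  65 - 63 = 2
  77 - 65 = 12
  90 - 77 = 13
  91 - 90 = 1
  91 - 91 = 0


Delta encoded: [40, 12, 11, 2, 12, 13, 1, 0]


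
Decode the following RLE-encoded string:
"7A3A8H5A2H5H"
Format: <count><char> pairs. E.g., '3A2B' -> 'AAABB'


Expanding each <count><char> pair:
  7A -> 'AAAAAAA'
  3A -> 'AAA'
  8H -> 'HHHHHHHH'
  5A -> 'AAAAA'
  2H -> 'HH'
  5H -> 'HHHHH'

Decoded = AAAAAAAAAAHHHHHHHHAAAAAHHHHHHH


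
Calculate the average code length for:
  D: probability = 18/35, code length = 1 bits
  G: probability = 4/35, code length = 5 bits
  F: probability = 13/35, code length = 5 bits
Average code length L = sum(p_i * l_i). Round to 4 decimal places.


Weighted contributions p_i * l_i:
  D: (18/35) * 1 = 18/35
  G: (4/35) * 5 = 20/35
  F: (13/35) * 5 = 65/35
Sum = (18 + 20 + 65)/35 = 103/35

L = 103/35 = 2.9429 bits/symbol


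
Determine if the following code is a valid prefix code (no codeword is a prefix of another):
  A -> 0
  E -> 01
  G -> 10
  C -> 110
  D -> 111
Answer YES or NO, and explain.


Checking each pair (does one codeword prefix another?):
  A='0' vs E='01': prefix -- VIOLATION

NO -- this is NOT a valid prefix code. A (0) is a prefix of E (01).


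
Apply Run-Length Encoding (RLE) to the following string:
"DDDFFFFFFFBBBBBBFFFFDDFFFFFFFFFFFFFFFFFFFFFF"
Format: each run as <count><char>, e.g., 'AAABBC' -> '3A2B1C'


Scanning runs left to right:
  i=0: run of 'D' x 3 -> '3D'
  i=3: run of 'F' x 7 -> '7F'
  i=10: run of 'B' x 6 -> '6B'
  i=16: run of 'F' x 4 -> '4F'
  i=20: run of 'D' x 2 -> '2D'
  i=22: run of 'F' x 22 -> '22F'

RLE = 3D7F6B4F2D22F


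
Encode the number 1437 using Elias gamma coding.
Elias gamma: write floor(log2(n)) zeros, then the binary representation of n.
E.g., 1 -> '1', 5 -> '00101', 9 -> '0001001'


num_bits = floor(log2(1437)) + 1 = 11
leading_zeros = num_bits - 1 = 10
binary(1437) = 10110011101

Elias gamma(1437) = '0000000000' + '10110011101' = 000000000010110011101 (21 bits)


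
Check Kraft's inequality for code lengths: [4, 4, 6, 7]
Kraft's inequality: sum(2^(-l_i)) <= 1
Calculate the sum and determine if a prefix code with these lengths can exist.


Sum = 2^(-4) + 2^(-4) + 2^(-6) + 2^(-7)
    = 0.0625 + 0.0625 + 0.015625 + 0.0078125
    = 19/128 = 0.1484375
Since 0.1484375 <= 1, Kraft's inequality IS satisfied.
A prefix code with these lengths CAN exist.

Kraft sum = 0.1484375. Satisfied.


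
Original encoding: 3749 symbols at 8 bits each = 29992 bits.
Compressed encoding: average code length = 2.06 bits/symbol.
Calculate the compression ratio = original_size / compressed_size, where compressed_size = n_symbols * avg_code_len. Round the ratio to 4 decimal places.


original_size = n_symbols * orig_bits = 3749 * 8 = 29992 bits
compressed_size = n_symbols * avg_code_len = 3749 * 2.06 = 7722.94 bits
ratio = original_size / compressed_size = 29992 / 7722.94 = 3.8835

Compression ratio = 3.8835


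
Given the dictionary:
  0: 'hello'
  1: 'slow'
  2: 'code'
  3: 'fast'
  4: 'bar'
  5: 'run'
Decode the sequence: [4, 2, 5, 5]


Look up each index in the dictionary:
  4 -> 'bar'
  2 -> 'code'
  5 -> 'run'
  5 -> 'run'

Decoded: "bar code run run"


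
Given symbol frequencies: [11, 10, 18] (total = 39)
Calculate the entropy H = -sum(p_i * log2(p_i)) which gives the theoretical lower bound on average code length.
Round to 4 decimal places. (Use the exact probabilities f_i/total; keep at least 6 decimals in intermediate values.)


Per-symbol terms -p_i * log2(p_i) with p_i = f_i/39:
  p = 11/39 = 0.282051: log2(p) = -1.825971, -p*log2(p) = 0.515017
  p = 10/39 = 0.256410: log2(p) = -1.963474, -p*log2(p) = 0.503455
  p = 18/39 = 0.461538: log2(p) = -1.115477, -p*log2(p) = 0.514836
H = 0.515017 + 0.503455 + 0.514836 = 1.533308

H = 1.5333 bits/symbol


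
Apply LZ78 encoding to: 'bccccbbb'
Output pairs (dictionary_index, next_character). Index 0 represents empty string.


LZ78 encoding steps:
Dictionary: {0: ''}
Step 1: w='' (idx 0), next='b' -> output (0, 'b'), add 'b' as idx 1
Step 2: w='' (idx 0), next='c' -> output (0, 'c'), add 'c' as idx 2
Step 3: w='c' (idx 2), next='c' -> output (2, 'c'), add 'cc' as idx 3
Step 4: w='c' (idx 2), next='b' -> output (2, 'b'), add 'cb' as idx 4
Step 5: w='b' (idx 1), next='b' -> output (1, 'b'), add 'bb' as idx 5


Encoded: [(0, 'b'), (0, 'c'), (2, 'c'), (2, 'b'), (1, 'b')]


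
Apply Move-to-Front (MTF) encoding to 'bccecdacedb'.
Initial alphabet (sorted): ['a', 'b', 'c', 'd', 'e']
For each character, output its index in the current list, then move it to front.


MTF encoding:
'b': index 1 in ['a', 'b', 'c', 'd', 'e'] -> ['b', 'a', 'c', 'd', 'e']
'c': index 2 in ['b', 'a', 'c', 'd', 'e'] -> ['c', 'b', 'a', 'd', 'e']
'c': index 0 in ['c', 'b', 'a', 'd', 'e'] -> ['c', 'b', 'a', 'd', 'e']
'e': index 4 in ['c', 'b', 'a', 'd', 'e'] -> ['e', 'c', 'b', 'a', 'd']
'c': index 1 in ['e', 'c', 'b', 'a', 'd'] -> ['c', 'e', 'b', 'a', 'd']
'd': index 4 in ['c', 'e', 'b', 'a', 'd'] -> ['d', 'c', 'e', 'b', 'a']
'a': index 4 in ['d', 'c', 'e', 'b', 'a'] -> ['a', 'd', 'c', 'e', 'b']
'c': index 2 in ['a', 'd', 'c', 'e', 'b'] -> ['c', 'a', 'd', 'e', 'b']
'e': index 3 in ['c', 'a', 'd', 'e', 'b'] -> ['e', 'c', 'a', 'd', 'b']
'd': index 3 in ['e', 'c', 'a', 'd', 'b'] -> ['d', 'e', 'c', 'a', 'b']
'b': index 4 in ['d', 'e', 'c', 'a', 'b'] -> ['b', 'd', 'e', 'c', 'a']


Output: [1, 2, 0, 4, 1, 4, 4, 2, 3, 3, 4]


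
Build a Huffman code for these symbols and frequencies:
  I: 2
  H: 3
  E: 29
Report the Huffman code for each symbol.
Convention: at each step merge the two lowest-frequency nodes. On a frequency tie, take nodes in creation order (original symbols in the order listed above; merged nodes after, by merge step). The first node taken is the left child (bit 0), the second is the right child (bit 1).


Huffman tree construction:
Step 1: Merge I(2) + H(3) = 5
Step 2: Merge (I+H)(5) + E(29) = 34
Read each symbol's code off the tree from the root (left child = 0, right child = 1).

Codes:
  I: 00 (length 2)
  H: 01 (length 2)
  E: 1 (length 1)
Average code length: 39/34 = 1.1471 bits/symbol


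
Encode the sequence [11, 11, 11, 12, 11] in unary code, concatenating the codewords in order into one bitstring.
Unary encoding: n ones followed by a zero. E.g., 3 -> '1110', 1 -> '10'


Encode each number as n ones followed by a terminating 0:
  11 -> 111111111110 (12 bits)
  11 -> 111111111110 (12 bits)
  11 -> 111111111110 (12 bits)
  12 -> 1111111111110 (13 bits)
  11 -> 111111111110 (12 bits)
Total length = 12 + 12 + 12 + 13 + 12 = 61 bits.

Unary([11, 11, 11, 12, 11]) = 1111111111101111111111101111111111101111111111110111111111110 (61 bits)


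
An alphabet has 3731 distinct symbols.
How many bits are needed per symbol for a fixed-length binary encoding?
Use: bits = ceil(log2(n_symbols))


log2(3731) = 11.8653
Bracket: 2^11 = 2048 < 3731 <= 2^12 = 4096
So ceil(log2(3731)) = 12

bits = ceil(log2(3731)) = ceil(11.8653) = 12 bits


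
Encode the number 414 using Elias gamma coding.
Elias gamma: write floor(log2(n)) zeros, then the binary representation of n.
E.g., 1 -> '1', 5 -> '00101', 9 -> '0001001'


num_bits = floor(log2(414)) + 1 = 9
leading_zeros = num_bits - 1 = 8
binary(414) = 110011110

Elias gamma(414) = '00000000' + '110011110' = 00000000110011110 (17 bits)


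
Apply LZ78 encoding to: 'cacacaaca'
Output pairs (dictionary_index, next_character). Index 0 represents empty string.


LZ78 encoding steps:
Dictionary: {0: ''}
Step 1: w='' (idx 0), next='c' -> output (0, 'c'), add 'c' as idx 1
Step 2: w='' (idx 0), next='a' -> output (0, 'a'), add 'a' as idx 2
Step 3: w='c' (idx 1), next='a' -> output (1, 'a'), add 'ca' as idx 3
Step 4: w='ca' (idx 3), next='a' -> output (3, 'a'), add 'caa' as idx 4
Step 5: w='ca' (idx 3), end of input -> output (3, '')


Encoded: [(0, 'c'), (0, 'a'), (1, 'a'), (3, 'a'), (3, '')]


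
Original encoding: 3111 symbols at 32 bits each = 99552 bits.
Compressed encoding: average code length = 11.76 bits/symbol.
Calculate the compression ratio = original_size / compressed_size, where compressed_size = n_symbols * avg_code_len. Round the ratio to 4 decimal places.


original_size = n_symbols * orig_bits = 3111 * 32 = 99552 bits
compressed_size = n_symbols * avg_code_len = 3111 * 11.76 = 36585.36 bits
ratio = original_size / compressed_size = 99552 / 36585.36 = 2.7211

Compression ratio = 2.7211


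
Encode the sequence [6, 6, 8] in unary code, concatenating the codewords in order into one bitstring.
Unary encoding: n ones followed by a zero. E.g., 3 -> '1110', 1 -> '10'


Encode each number as n ones followed by a terminating 0:
  6 -> 1111110 (7 bits)
  6 -> 1111110 (7 bits)
  8 -> 111111110 (9 bits)
Total length = 7 + 7 + 9 = 23 bits.

Unary([6, 6, 8]) = 11111101111110111111110 (23 bits)


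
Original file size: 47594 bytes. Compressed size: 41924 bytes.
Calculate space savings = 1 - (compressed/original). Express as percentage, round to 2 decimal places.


ratio = compressed/original = 41924/47594 = 0.880867
savings = 1 - ratio = 1 - 0.880867 = 0.119133
as a percentage: 0.119133 * 100 = 11.91%

Space savings = 1 - 41924/47594 = 11.91%


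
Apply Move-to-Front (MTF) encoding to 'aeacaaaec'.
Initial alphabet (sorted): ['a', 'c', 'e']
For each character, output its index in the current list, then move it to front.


MTF encoding:
'a': index 0 in ['a', 'c', 'e'] -> ['a', 'c', 'e']
'e': index 2 in ['a', 'c', 'e'] -> ['e', 'a', 'c']
'a': index 1 in ['e', 'a', 'c'] -> ['a', 'e', 'c']
'c': index 2 in ['a', 'e', 'c'] -> ['c', 'a', 'e']
'a': index 1 in ['c', 'a', 'e'] -> ['a', 'c', 'e']
'a': index 0 in ['a', 'c', 'e'] -> ['a', 'c', 'e']
'a': index 0 in ['a', 'c', 'e'] -> ['a', 'c', 'e']
'e': index 2 in ['a', 'c', 'e'] -> ['e', 'a', 'c']
'c': index 2 in ['e', 'a', 'c'] -> ['c', 'e', 'a']


Output: [0, 2, 1, 2, 1, 0, 0, 2, 2]


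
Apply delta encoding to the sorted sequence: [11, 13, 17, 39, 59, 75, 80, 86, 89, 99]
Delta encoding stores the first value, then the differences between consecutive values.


First value: 11
Deltas:
  13 - 11 = 2
  17 - 13 = 4
  39 - 17 = 22
  59 - 39 = 20
  75 - 59 = 16
  80 - 75 = 5
  86 - 80 = 6
  89 - 86 = 3
  99 - 89 = 10


Delta encoded: [11, 2, 4, 22, 20, 16, 5, 6, 3, 10]


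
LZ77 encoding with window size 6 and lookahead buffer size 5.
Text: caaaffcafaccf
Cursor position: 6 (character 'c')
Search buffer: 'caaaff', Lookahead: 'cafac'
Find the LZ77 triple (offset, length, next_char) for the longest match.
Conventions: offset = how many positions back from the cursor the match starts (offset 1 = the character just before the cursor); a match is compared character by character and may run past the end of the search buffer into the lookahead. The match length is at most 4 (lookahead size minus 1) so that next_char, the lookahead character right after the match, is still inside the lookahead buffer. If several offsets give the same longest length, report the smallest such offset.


Try each offset into the search buffer:
  offset=1 (pos 5, char 'f'): match length 0
  offset=2 (pos 4, char 'f'): match length 0
  offset=3 (pos 3, char 'a'): match length 0
  offset=4 (pos 2, char 'a'): match length 0
  offset=5 (pos 1, char 'a'): match length 0
  offset=6 (pos 0, char 'c'): match length 2
Longest match has length 2 at offset 6.
next_char = character at position 6 + 2 = 8 -> 'f'

Best match: offset=6, length=2 (matching 'ca' starting at position 0)
LZ77 triple: (6, 2, 'f')


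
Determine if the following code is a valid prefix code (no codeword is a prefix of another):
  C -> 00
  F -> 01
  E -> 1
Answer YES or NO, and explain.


Checking each pair (does one codeword prefix another?):
  C='00' vs F='01': no prefix
  C='00' vs E='1': no prefix
  F='01' vs C='00': no prefix
  F='01' vs E='1': no prefix
  E='1' vs C='00': no prefix
  E='1' vs F='01': no prefix
No violation found over all pairs.

YES -- this is a valid prefix code. No codeword is a prefix of any other codeword.


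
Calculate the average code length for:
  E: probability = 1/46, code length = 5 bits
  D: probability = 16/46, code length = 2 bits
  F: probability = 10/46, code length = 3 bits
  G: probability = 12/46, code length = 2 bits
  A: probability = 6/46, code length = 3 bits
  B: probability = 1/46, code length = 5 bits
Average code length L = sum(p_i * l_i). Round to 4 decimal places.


Weighted contributions p_i * l_i:
  E: (1/46) * 5 = 5/46
  D: (16/46) * 2 = 32/46
  F: (10/46) * 3 = 30/46
  G: (12/46) * 2 = 24/46
  A: (6/46) * 3 = 18/46
  B: (1/46) * 5 = 5/46
Sum = (5 + 32 + 30 + 24 + 18 + 5)/46 = 114/46

L = 114/46 = 2.4783 bits/symbol


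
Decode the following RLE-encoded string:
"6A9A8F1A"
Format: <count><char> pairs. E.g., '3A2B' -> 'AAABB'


Expanding each <count><char> pair:
  6A -> 'AAAAAA'
  9A -> 'AAAAAAAAA'
  8F -> 'FFFFFFFF'
  1A -> 'A'

Decoded = AAAAAAAAAAAAAAAFFFFFFFFA


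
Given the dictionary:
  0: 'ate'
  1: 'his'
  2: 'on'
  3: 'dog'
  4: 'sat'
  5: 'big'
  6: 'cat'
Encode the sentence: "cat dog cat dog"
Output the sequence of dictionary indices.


Look up each word in the dictionary:
  'cat' -> 6
  'dog' -> 3
  'cat' -> 6
  'dog' -> 3

Encoded: [6, 3, 6, 3]


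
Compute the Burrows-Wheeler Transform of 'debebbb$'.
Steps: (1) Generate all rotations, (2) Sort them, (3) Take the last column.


Rotations (sorted):
  0: $debebbb -> last char: b
  1: b$debebb -> last char: b
  2: bb$debeb -> last char: b
  3: bbb$debe -> last char: e
  4: bebbb$de -> last char: e
  5: debebbb$ -> last char: $
  6: ebbb$deb -> last char: b
  7: ebebbb$d -> last char: d


BWT = bbbee$bd


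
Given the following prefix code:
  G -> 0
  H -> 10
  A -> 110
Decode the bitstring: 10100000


Decoding step by step:
Bits 10 -> H
Bits 10 -> H
Bits 0 -> G
Bits 0 -> G
Bits 0 -> G
Bits 0 -> G


Decoded message: HHGGGG


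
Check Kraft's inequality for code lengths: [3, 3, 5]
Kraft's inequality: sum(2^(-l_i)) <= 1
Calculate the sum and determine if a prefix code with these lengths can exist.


Sum = 2^(-3) + 2^(-3) + 2^(-5)
    = 0.125 + 0.125 + 0.03125
    = 9/32 = 0.28125
Since 0.28125 <= 1, Kraft's inequality IS satisfied.
A prefix code with these lengths CAN exist.

Kraft sum = 0.28125. Satisfied.


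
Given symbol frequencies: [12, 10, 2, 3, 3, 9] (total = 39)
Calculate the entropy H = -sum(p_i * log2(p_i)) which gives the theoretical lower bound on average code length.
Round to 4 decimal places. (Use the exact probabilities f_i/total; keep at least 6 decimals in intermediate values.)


Per-symbol terms -p_i * log2(p_i) with p_i = f_i/39:
  p = 12/39 = 0.307692: log2(p) = -1.700440, -p*log2(p) = 0.523212
  p = 10/39 = 0.256410: log2(p) = -1.963474, -p*log2(p) = 0.503455
  p = 2/39 = 0.051282: log2(p) = -4.285402, -p*log2(p) = 0.219764
  p = 3/39 = 0.076923: log2(p) = -3.700440, -p*log2(p) = 0.284649
  p = 3/39 = 0.076923: log2(p) = -3.700440, -p*log2(p) = 0.284649
  p = 9/39 = 0.230769: log2(p) = -2.115477, -p*log2(p) = 0.488187
H = 0.523212 + 0.503455 + 0.219764 + 0.284649 + 0.284649 + 0.488187 = 2.303916

H = 2.3039 bits/symbol


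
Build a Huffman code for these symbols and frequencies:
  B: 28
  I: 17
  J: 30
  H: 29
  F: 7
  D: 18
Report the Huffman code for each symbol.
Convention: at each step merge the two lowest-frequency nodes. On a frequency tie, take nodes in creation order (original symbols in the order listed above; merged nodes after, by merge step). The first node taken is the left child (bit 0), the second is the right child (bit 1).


Huffman tree construction:
Step 1: Merge F(7) + I(17) = 24
Step 2: Merge D(18) + (F+I)(24) = 42
Step 3: Merge B(28) + H(29) = 57
Step 4: Merge J(30) + (D+(F+I))(42) = 72
Step 5: Merge (B+H)(57) + (J+(D+(F+I)))(72) = 129
Read each symbol's code off the tree from the root (left child = 0, right child = 1).

Codes:
  B: 00 (length 2)
  I: 1111 (length 4)
  J: 10 (length 2)
  H: 01 (length 2)
  F: 1110 (length 4)
  D: 110 (length 3)
Average code length: 324/129 = 2.5116 bits/symbol


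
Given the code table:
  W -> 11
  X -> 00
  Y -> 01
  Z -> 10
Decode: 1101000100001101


Decoding:
11 -> W
01 -> Y
00 -> X
01 -> Y
00 -> X
00 -> X
11 -> W
01 -> Y


Result: WYXYXXWY


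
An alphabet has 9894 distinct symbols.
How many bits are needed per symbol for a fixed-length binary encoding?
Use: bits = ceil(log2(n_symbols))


log2(9894) = 13.2723
Bracket: 2^13 = 8192 < 9894 <= 2^14 = 16384
So ceil(log2(9894)) = 14

bits = ceil(log2(9894)) = ceil(13.2723) = 14 bits


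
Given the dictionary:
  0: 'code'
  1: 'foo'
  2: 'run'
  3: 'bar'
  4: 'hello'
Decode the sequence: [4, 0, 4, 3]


Look up each index in the dictionary:
  4 -> 'hello'
  0 -> 'code'
  4 -> 'hello'
  3 -> 'bar'

Decoded: "hello code hello bar"


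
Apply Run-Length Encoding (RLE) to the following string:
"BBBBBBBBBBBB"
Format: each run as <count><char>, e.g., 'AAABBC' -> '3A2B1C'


Scanning runs left to right:
  i=0: run of 'B' x 12 -> '12B'

RLE = 12B


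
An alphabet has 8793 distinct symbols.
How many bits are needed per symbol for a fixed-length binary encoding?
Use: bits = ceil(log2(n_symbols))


log2(8793) = 13.1021
Bracket: 2^13 = 8192 < 8793 <= 2^14 = 16384
So ceil(log2(8793)) = 14

bits = ceil(log2(8793)) = ceil(13.1021) = 14 bits


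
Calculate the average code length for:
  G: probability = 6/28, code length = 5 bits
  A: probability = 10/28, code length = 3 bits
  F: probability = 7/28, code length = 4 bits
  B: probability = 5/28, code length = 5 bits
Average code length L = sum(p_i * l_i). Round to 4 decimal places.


Weighted contributions p_i * l_i:
  G: (6/28) * 5 = 30/28
  A: (10/28) * 3 = 30/28
  F: (7/28) * 4 = 28/28
  B: (5/28) * 5 = 25/28
Sum = (30 + 30 + 28 + 25)/28 = 113/28

L = 113/28 = 4.0357 bits/symbol


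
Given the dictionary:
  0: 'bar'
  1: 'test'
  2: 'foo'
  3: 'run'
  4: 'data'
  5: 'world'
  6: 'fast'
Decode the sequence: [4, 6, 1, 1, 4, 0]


Look up each index in the dictionary:
  4 -> 'data'
  6 -> 'fast'
  1 -> 'test'
  1 -> 'test'
  4 -> 'data'
  0 -> 'bar'

Decoded: "data fast test test data bar"


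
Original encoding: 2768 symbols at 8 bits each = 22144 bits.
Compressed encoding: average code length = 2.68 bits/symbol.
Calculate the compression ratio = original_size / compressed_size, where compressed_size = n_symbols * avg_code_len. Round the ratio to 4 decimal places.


original_size = n_symbols * orig_bits = 2768 * 8 = 22144 bits
compressed_size = n_symbols * avg_code_len = 2768 * 2.68 = 7418.24 bits
ratio = original_size / compressed_size = 22144 / 7418.24 = 2.9851

Compression ratio = 2.9851


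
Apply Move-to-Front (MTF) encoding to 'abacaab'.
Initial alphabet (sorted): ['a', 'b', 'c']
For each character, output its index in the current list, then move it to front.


MTF encoding:
'a': index 0 in ['a', 'b', 'c'] -> ['a', 'b', 'c']
'b': index 1 in ['a', 'b', 'c'] -> ['b', 'a', 'c']
'a': index 1 in ['b', 'a', 'c'] -> ['a', 'b', 'c']
'c': index 2 in ['a', 'b', 'c'] -> ['c', 'a', 'b']
'a': index 1 in ['c', 'a', 'b'] -> ['a', 'c', 'b']
'a': index 0 in ['a', 'c', 'b'] -> ['a', 'c', 'b']
'b': index 2 in ['a', 'c', 'b'] -> ['b', 'a', 'c']


Output: [0, 1, 1, 2, 1, 0, 2]


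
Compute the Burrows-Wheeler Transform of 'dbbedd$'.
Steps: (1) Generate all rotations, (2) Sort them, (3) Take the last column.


Rotations (sorted):
  0: $dbbedd -> last char: d
  1: bbedd$d -> last char: d
  2: bedd$db -> last char: b
  3: d$dbbed -> last char: d
  4: dbbedd$ -> last char: $
  5: dd$dbbe -> last char: e
  6: edd$dbb -> last char: b


BWT = ddbd$eb


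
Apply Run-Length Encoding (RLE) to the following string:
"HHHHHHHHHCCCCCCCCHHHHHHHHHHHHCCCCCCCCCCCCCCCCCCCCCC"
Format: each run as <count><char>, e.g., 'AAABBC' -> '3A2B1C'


Scanning runs left to right:
  i=0: run of 'H' x 9 -> '9H'
  i=9: run of 'C' x 8 -> '8C'
  i=17: run of 'H' x 12 -> '12H'
  i=29: run of 'C' x 22 -> '22C'

RLE = 9H8C12H22C


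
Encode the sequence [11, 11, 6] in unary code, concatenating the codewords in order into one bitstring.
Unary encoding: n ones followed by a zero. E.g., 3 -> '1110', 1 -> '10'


Encode each number as n ones followed by a terminating 0:
  11 -> 111111111110 (12 bits)
  11 -> 111111111110 (12 bits)
  6 -> 1111110 (7 bits)
Total length = 12 + 12 + 7 = 31 bits.

Unary([11, 11, 6]) = 1111111111101111111111101111110 (31 bits)


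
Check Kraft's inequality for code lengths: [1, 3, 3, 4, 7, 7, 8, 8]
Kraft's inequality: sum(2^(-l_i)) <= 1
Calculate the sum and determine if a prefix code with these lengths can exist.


Sum = 2^(-1) + 2^(-3) + 2^(-3) + 2^(-4) + 2^(-7) + 2^(-7) + 2^(-8) + 2^(-8)
    = 0.5 + 0.125 + 0.125 + 0.0625 + 0.0078125 + 0.0078125 + 0.00390625 + 0.00390625
    = 214/256 = 0.8359375
Since 0.8359375 <= 1, Kraft's inequality IS satisfied.
A prefix code with these lengths CAN exist.

Kraft sum = 0.8359375. Satisfied.


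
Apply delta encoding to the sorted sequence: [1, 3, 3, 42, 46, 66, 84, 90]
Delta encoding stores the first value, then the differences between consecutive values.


First value: 1
Deltas:
  3 - 1 = 2
  3 - 3 = 0
  42 - 3 = 39
  46 - 42 = 4
  66 - 46 = 20
  84 - 66 = 18
  90 - 84 = 6


Delta encoded: [1, 2, 0, 39, 4, 20, 18, 6]


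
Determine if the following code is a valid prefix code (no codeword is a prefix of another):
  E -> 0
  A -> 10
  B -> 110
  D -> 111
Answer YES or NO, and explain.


Checking each pair (does one codeword prefix another?):
  E='0' vs A='10': no prefix
  E='0' vs B='110': no prefix
  E='0' vs D='111': no prefix
  A='10' vs E='0': no prefix
  A='10' vs B='110': no prefix
  A='10' vs D='111': no prefix
  B='110' vs E='0': no prefix
  B='110' vs A='10': no prefix
  B='110' vs D='111': no prefix
  D='111' vs E='0': no prefix
  D='111' vs A='10': no prefix
  D='111' vs B='110': no prefix
No violation found over all pairs.

YES -- this is a valid prefix code. No codeword is a prefix of any other codeword.


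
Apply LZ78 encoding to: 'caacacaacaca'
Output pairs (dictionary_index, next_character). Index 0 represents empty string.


LZ78 encoding steps:
Dictionary: {0: ''}
Step 1: w='' (idx 0), next='c' -> output (0, 'c'), add 'c' as idx 1
Step 2: w='' (idx 0), next='a' -> output (0, 'a'), add 'a' as idx 2
Step 3: w='a' (idx 2), next='c' -> output (2, 'c'), add 'ac' as idx 3
Step 4: w='ac' (idx 3), next='a' -> output (3, 'a'), add 'aca' as idx 4
Step 5: w='aca' (idx 4), next='c' -> output (4, 'c'), add 'acac' as idx 5
Step 6: w='a' (idx 2), end of input -> output (2, '')


Encoded: [(0, 'c'), (0, 'a'), (2, 'c'), (3, 'a'), (4, 'c'), (2, '')]


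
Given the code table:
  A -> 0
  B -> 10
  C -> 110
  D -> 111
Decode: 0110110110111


Decoding:
0 -> A
110 -> C
110 -> C
110 -> C
111 -> D


Result: ACCCD


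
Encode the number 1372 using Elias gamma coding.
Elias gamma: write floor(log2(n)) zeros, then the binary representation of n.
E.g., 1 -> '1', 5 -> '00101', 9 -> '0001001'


num_bits = floor(log2(1372)) + 1 = 11
leading_zeros = num_bits - 1 = 10
binary(1372) = 10101011100

Elias gamma(1372) = '0000000000' + '10101011100' = 000000000010101011100 (21 bits)


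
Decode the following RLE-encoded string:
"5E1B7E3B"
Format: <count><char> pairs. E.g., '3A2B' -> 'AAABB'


Expanding each <count><char> pair:
  5E -> 'EEEEE'
  1B -> 'B'
  7E -> 'EEEEEEE'
  3B -> 'BBB'

Decoded = EEEEEBEEEEEEEBBB


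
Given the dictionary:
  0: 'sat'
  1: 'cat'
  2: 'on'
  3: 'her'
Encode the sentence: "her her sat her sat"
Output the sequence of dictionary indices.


Look up each word in the dictionary:
  'her' -> 3
  'her' -> 3
  'sat' -> 0
  'her' -> 3
  'sat' -> 0

Encoded: [3, 3, 0, 3, 0]


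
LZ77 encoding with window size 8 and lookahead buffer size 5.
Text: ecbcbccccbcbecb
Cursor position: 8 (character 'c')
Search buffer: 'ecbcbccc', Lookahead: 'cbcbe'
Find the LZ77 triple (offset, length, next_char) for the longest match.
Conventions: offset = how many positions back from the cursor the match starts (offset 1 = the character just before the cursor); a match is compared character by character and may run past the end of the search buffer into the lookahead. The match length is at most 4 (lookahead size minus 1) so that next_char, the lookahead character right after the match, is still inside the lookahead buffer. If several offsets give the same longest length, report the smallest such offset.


Try each offset into the search buffer:
  offset=1 (pos 7, char 'c'): match length 1
  offset=2 (pos 6, char 'c'): match length 1
  offset=3 (pos 5, char 'c'): match length 1
  offset=4 (pos 4, char 'b'): match length 0
  offset=5 (pos 3, char 'c'): match length 3
  offset=6 (pos 2, char 'b'): match length 0
  offset=7 (pos 1, char 'c'): match length 4
  offset=8 (pos 0, char 'e'): match length 0
Longest match has length 4 at offset 7.
next_char = character at position 8 + 4 = 12 -> 'e'

Best match: offset=7, length=4 (matching 'cbcb' starting at position 1)
LZ77 triple: (7, 4, 'e')


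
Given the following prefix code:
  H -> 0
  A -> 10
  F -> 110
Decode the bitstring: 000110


Decoding step by step:
Bits 0 -> H
Bits 0 -> H
Bits 0 -> H
Bits 110 -> F


Decoded message: HHHF


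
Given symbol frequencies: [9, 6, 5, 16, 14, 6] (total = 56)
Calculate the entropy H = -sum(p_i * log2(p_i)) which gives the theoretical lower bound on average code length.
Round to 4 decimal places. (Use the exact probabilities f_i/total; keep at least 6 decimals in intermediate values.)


Per-symbol terms -p_i * log2(p_i) with p_i = f_i/56:
  p = 9/56 = 0.160714: log2(p) = -2.637430, -p*log2(p) = 0.423873
  p = 6/56 = 0.107143: log2(p) = -3.222392, -p*log2(p) = 0.345256
  p = 5/56 = 0.089286: log2(p) = -3.485427, -p*log2(p) = 0.311199
  p = 16/56 = 0.285714: log2(p) = -1.807355, -p*log2(p) = 0.516387
  p = 14/56 = 0.250000: log2(p) = -2.000000, -p*log2(p) = 0.500000
  p = 6/56 = 0.107143: log2(p) = -3.222392, -p*log2(p) = 0.345256
H = 0.423873 + 0.345256 + 0.311199 + 0.516387 + 0.500000 + 0.345256 = 2.441971

H = 2.442 bits/symbol


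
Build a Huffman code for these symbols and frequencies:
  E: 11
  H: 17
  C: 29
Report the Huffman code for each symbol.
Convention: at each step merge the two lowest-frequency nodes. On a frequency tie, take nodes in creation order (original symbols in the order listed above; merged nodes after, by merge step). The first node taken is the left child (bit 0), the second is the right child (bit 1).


Huffman tree construction:
Step 1: Merge E(11) + H(17) = 28
Step 2: Merge (E+H)(28) + C(29) = 57
Read each symbol's code off the tree from the root (left child = 0, right child = 1).

Codes:
  E: 00 (length 2)
  H: 01 (length 2)
  C: 1 (length 1)
Average code length: 85/57 = 1.4912 bits/symbol
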